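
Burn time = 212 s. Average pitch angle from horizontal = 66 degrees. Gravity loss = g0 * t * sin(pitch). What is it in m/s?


GL = 9.81 * 212 * sin(66 deg) = 1900 m/s

1900 m/s


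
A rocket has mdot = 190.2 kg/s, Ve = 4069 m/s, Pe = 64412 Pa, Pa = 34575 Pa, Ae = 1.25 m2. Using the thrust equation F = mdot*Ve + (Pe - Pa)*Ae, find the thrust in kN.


F = 190.2 * 4069 + (64412 - 34575) * 1.25 = 811220.0 N = 811.2 kN

811.2 kN


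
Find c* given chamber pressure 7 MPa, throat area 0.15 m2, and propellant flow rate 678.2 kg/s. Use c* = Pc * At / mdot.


c* = 7e6 * 0.15 / 678.2 = 1548 m/s

1548 m/s


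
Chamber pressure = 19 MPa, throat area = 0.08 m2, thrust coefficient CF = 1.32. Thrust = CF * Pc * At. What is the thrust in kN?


F = 1.32 * 19e6 * 0.08 = 2.0064e+06 N = 2006.4 kN

2006.4 kN


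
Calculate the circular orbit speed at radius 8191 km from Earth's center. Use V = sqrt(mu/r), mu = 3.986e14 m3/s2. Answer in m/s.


V = sqrt(3.986e14 / 8191000) = 6976 m/s

6976 m/s


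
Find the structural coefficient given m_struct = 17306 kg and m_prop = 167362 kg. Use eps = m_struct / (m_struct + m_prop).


eps = 17306 / (17306 + 167362) = 0.0937

0.0937


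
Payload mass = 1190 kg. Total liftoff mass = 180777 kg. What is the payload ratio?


PR = 1190 / 180777 = 0.0066

0.0066


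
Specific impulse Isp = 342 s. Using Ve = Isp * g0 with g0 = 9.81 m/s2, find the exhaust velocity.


Ve = Isp * g0 = 342 * 9.81 = 3355.0 m/s

3355.0 m/s


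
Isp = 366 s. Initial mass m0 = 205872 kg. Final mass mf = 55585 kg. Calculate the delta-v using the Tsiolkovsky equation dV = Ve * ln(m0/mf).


Ve = 366 * 9.81 = 3590.46 m/s
dV = 3590.46 * ln(205872/55585) = 4701 m/s

4701 m/s


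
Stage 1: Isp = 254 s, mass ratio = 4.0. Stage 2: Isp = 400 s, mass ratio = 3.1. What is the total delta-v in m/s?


dV1 = 254 * 9.81 * ln(4.0) = 3454.3 m/s
dV2 = 400 * 9.81 * ln(3.1) = 4439.6 m/s
Total dV = 3454.3 + 4439.6 = 7893.9 m/s ~ 7894 m/s

7894 m/s


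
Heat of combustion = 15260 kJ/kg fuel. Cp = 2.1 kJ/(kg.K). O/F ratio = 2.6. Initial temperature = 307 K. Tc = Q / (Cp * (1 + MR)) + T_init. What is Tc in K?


Tc = 15260 / (2.1 * (1 + 2.6)) + 307 = 2326 K

2326 K


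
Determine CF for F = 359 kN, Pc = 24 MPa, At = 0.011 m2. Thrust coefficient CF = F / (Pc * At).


CF = 359000 / (24e6 * 0.011) = 1.36

1.36


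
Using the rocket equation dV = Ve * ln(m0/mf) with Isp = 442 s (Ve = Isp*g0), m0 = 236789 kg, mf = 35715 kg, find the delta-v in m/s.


Ve = 442 * 9.81 = 4336.02 m/s
dV = 4336.02 * ln(236789/35715) = 8202 m/s

8202 m/s


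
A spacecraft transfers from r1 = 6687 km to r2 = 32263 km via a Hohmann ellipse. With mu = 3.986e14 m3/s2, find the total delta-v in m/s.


V1 = sqrt(mu/r1) = 7720.63 m/s
dV1 = V1*(sqrt(2*r2/(r1+r2)) - 1) = 2216.63 m/s
V2 = sqrt(mu/r2) = 3514.93 m/s
dV2 = V2*(1 - sqrt(2*r1/(r1+r2))) = 1455.28 m/s
Total dV = 3672 m/s

3672 m/s


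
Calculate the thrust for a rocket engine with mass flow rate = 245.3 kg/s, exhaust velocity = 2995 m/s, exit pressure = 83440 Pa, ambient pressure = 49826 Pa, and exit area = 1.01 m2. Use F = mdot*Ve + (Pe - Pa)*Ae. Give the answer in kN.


F = 245.3 * 2995 + (83440 - 49826) * 1.01 = 768624.0 N = 768.6 kN

768.6 kN


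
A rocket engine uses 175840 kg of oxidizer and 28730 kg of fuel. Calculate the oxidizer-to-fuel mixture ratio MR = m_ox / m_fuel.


MR = 175840 / 28730 = 6.12

6.12


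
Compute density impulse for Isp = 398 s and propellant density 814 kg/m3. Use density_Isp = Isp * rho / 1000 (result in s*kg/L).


rho*Isp = 398 * 814 / 1000 = 324 s*kg/L

324 s*kg/L


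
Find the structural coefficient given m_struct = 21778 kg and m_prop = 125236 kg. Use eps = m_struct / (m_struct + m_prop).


eps = 21778 / (21778 + 125236) = 0.1481

0.1481


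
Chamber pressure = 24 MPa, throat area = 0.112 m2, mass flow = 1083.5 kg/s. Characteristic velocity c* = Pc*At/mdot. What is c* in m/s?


c* = 24e6 * 0.112 / 1083.5 = 2481 m/s

2481 m/s


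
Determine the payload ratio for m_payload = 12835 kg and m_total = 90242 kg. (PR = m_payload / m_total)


PR = 12835 / 90242 = 0.1422

0.1422


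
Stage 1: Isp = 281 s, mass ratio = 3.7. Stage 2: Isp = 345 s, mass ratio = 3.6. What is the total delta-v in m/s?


dV1 = 281 * 9.81 * ln(3.7) = 3606.6 m/s
dV2 = 345 * 9.81 * ln(3.6) = 4335.3 m/s
Total dV = 3606.6 + 4335.3 = 7941.9 m/s ~ 7942 m/s

7942 m/s


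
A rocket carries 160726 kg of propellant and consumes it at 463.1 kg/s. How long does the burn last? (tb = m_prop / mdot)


tb = 160726 / 463.1 = 347.1 s

347.1 s


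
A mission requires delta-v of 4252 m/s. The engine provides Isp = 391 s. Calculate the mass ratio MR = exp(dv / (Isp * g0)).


Ve = 391 * 9.81 = 3835.71 m/s
MR = exp(4252 / 3835.71) = 3.03

3.03


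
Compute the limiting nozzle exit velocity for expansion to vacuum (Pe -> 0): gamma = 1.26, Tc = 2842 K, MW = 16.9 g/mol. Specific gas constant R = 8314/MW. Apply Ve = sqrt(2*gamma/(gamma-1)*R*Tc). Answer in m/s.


R = 8314 / 16.9 = 491.95 J/(kg.K)
Ve = sqrt(2 * 1.26 / (1.26 - 1) * 491.95 * 2842) = 3681 m/s

3681 m/s


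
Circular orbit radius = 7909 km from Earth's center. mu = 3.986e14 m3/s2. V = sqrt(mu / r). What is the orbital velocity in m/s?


V = sqrt(3.986e14 / 7909000) = 7099 m/s

7099 m/s


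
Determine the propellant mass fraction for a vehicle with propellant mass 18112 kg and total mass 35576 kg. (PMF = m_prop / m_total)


PMF = 18112 / 35576 = 0.509

0.509


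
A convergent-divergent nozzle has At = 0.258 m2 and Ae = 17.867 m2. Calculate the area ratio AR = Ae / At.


AR = 17.867 / 0.258 = 69.3

69.3


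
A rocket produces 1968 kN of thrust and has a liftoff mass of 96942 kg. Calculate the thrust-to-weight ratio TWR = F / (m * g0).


TWR = 1968000 / (96942 * 9.81) = 2.07

2.07


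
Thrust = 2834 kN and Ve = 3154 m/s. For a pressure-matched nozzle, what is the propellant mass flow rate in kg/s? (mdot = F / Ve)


mdot = F / Ve = 2834000 / 3154 = 898.5 kg/s

898.5 kg/s


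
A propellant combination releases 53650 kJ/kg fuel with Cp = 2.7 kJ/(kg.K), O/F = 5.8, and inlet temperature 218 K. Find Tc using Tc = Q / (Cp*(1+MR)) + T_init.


Tc = 53650 / (2.7 * (1 + 5.8)) + 218 = 3140 K

3140 K


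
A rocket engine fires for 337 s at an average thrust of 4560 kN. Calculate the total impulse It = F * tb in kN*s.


It = 4560 * 337 = 1536720 kN*s

1536720 kN*s


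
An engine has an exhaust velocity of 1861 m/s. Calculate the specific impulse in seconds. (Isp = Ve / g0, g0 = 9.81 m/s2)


Isp = Ve / g0 = 1861 / 9.81 = 189.7 s

189.7 s


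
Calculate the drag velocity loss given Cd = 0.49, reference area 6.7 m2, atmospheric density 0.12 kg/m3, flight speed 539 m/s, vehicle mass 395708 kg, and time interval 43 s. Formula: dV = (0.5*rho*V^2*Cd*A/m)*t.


D = 0.5 * 0.12 * 539^2 * 0.49 * 6.7 = 57226.83 N
a = 57226.83 / 395708 = 0.1446 m/s2
dV = 0.1446 * 43 = 6.2 m/s

6.2 m/s


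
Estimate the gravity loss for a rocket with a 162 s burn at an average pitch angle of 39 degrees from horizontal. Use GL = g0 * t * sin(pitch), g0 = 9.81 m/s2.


GL = 9.81 * 162 * sin(39 deg) = 1000 m/s

1000 m/s


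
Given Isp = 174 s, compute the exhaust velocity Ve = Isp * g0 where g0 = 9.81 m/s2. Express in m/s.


Ve = Isp * g0 = 174 * 9.81 = 1706.9 m/s

1706.9 m/s


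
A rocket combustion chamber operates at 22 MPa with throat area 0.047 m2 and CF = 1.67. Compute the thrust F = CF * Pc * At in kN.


F = 1.67 * 22e6 * 0.047 = 1.7268e+06 N = 1726.8 kN

1726.8 kN


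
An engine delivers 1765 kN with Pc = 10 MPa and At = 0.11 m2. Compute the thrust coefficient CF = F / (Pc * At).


CF = 1765000 / (10e6 * 0.11) = 1.6

1.6


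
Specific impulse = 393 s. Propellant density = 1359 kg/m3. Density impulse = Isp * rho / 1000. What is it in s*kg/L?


rho*Isp = 393 * 1359 / 1000 = 534 s*kg/L

534 s*kg/L


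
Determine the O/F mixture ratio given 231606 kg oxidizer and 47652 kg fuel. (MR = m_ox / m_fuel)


MR = 231606 / 47652 = 4.86

4.86


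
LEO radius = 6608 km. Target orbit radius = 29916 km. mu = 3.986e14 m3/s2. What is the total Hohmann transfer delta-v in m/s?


V1 = sqrt(mu/r1) = 7766.65 m/s
dV1 = V1*(sqrt(2*r2/(r1+r2)) - 1) = 2173.92 m/s
V2 = sqrt(mu/r2) = 3650.2 m/s
dV2 = V2*(1 - sqrt(2*r1/(r1+r2))) = 1454.48 m/s
Total dV = 3628 m/s

3628 m/s


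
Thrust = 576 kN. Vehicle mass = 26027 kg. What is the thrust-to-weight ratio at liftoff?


TWR = 576000 / (26027 * 9.81) = 2.26

2.26


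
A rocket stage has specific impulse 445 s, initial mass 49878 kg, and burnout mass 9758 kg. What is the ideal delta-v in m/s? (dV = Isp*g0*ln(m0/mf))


Ve = 445 * 9.81 = 4365.45 m/s
dV = 4365.45 * ln(49878/9758) = 7122 m/s

7122 m/s


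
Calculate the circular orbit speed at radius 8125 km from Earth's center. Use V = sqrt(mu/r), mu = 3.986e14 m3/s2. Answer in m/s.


V = sqrt(3.986e14 / 8125000) = 7004 m/s

7004 m/s


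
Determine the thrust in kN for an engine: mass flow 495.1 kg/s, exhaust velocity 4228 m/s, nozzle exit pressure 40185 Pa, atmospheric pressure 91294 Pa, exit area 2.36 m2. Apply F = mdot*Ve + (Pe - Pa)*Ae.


F = 495.1 * 4228 + (40185 - 91294) * 2.36 = 1.9727e+06 N = 1972.7 kN

1972.7 kN


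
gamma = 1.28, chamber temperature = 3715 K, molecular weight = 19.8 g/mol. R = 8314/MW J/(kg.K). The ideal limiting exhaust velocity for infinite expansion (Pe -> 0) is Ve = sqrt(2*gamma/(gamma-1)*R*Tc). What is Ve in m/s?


R = 8314 / 19.8 = 419.9 J/(kg.K)
Ve = sqrt(2 * 1.28 / (1.28 - 1) * 419.9 * 3715) = 3777 m/s

3777 m/s


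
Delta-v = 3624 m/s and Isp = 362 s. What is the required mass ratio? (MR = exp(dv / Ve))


Ve = 362 * 9.81 = 3551.22 m/s
MR = exp(3624 / 3551.22) = 2.775

2.775


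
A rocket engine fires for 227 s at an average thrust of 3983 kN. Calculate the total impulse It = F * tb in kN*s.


It = 3983 * 227 = 904141 kN*s

904141 kN*s


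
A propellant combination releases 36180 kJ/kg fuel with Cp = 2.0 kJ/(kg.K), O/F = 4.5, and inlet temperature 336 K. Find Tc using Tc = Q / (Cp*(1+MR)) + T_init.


Tc = 36180 / (2.0 * (1 + 4.5)) + 336 = 3625 K

3625 K


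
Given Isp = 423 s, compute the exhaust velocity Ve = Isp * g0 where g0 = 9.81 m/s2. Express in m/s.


Ve = Isp * g0 = 423 * 9.81 = 4149.6 m/s

4149.6 m/s


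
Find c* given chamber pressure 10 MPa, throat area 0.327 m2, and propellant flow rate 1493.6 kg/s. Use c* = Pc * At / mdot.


c* = 10e6 * 0.327 / 1493.6 = 2189 m/s

2189 m/s


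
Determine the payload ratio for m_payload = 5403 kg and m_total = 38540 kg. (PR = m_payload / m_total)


PR = 5403 / 38540 = 0.1402

0.1402


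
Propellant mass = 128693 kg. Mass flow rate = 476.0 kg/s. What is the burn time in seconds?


tb = 128693 / 476.0 = 270.4 s

270.4 s


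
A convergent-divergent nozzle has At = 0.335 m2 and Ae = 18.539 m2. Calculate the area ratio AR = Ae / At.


AR = 18.539 / 0.335 = 55.3

55.3


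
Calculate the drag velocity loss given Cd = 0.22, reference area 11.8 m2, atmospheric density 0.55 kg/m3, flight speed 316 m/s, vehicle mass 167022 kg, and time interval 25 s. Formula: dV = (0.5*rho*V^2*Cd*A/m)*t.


D = 0.5 * 0.55 * 316^2 * 0.22 * 11.8 = 71287.2 N
a = 71287.2 / 167022 = 0.4268 m/s2
dV = 0.4268 * 25 = 10.7 m/s

10.7 m/s


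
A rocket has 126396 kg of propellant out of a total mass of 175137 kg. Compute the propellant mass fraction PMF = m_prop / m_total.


PMF = 126396 / 175137 = 0.722

0.722


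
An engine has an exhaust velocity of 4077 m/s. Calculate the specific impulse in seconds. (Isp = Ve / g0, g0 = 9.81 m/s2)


Isp = Ve / g0 = 4077 / 9.81 = 415.6 s

415.6 s


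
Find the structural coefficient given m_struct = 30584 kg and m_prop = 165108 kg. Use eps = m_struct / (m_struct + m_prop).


eps = 30584 / (30584 + 165108) = 0.1563

0.1563


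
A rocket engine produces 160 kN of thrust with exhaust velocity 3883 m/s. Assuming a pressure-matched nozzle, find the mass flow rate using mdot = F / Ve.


mdot = F / Ve = 160000 / 3883 = 41.2 kg/s

41.2 kg/s


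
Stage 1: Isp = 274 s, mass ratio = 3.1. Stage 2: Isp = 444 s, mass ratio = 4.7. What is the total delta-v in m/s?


dV1 = 274 * 9.81 * ln(3.1) = 3041.1 m/s
dV2 = 444 * 9.81 * ln(4.7) = 6740.6 m/s
Total dV = 3041.1 + 6740.6 = 9781.7 m/s ~ 9782 m/s

9782 m/s


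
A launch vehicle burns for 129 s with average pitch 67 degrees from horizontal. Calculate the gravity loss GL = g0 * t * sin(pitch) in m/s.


GL = 9.81 * 129 * sin(67 deg) = 1165 m/s

1165 m/s


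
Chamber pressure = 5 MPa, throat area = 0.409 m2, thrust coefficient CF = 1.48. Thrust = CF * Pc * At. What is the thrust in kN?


F = 1.48 * 5e6 * 0.409 = 3.0266e+06 N = 3026.6 kN

3026.6 kN


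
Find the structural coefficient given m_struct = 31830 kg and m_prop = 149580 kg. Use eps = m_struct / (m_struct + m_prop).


eps = 31830 / (31830 + 149580) = 0.1755

0.1755


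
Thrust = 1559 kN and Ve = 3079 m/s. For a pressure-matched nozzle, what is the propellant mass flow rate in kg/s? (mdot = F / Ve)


mdot = F / Ve = 1559000 / 3079 = 506.3 kg/s

506.3 kg/s


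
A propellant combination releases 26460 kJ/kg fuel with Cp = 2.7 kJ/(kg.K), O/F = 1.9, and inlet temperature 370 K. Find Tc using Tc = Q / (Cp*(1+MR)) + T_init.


Tc = 26460 / (2.7 * (1 + 1.9)) + 370 = 3749 K

3749 K


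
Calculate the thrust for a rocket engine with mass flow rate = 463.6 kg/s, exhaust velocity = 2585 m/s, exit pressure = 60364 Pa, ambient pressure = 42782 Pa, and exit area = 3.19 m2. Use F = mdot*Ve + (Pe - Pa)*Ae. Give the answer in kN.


F = 463.6 * 2585 + (60364 - 42782) * 3.19 = 1.2545e+06 N = 1254.5 kN

1254.5 kN


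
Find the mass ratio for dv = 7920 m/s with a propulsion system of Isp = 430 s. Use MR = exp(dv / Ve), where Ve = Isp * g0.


Ve = 430 * 9.81 = 4218.3 m/s
MR = exp(7920 / 4218.3) = 6.537

6.537


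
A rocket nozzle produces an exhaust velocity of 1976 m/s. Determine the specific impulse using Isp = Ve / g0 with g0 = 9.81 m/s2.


Isp = Ve / g0 = 1976 / 9.81 = 201.4 s

201.4 s


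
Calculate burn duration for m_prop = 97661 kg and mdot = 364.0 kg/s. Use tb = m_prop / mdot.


tb = 97661 / 364.0 = 268.3 s

268.3 s


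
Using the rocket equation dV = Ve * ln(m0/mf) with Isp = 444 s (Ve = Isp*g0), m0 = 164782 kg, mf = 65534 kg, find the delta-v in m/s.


Ve = 444 * 9.81 = 4355.64 m/s
dV = 4355.64 * ln(164782/65534) = 4016 m/s

4016 m/s


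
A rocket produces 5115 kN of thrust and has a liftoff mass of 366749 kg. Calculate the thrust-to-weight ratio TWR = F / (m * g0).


TWR = 5115000 / (366749 * 9.81) = 1.42

1.42


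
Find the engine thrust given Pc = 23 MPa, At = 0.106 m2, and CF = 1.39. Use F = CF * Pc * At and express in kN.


F = 1.39 * 23e6 * 0.106 = 3.3888e+06 N = 3388.8 kN

3388.8 kN


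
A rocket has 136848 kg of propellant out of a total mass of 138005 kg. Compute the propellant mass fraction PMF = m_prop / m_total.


PMF = 136848 / 138005 = 0.992

0.992


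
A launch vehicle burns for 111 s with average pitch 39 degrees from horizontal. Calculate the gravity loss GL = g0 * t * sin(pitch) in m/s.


GL = 9.81 * 111 * sin(39 deg) = 685 m/s

685 m/s


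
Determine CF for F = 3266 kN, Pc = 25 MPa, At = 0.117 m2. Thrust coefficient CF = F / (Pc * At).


CF = 3266000 / (25e6 * 0.117) = 1.12

1.12


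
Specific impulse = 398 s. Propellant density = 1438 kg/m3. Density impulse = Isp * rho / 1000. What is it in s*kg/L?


rho*Isp = 398 * 1438 / 1000 = 572 s*kg/L

572 s*kg/L


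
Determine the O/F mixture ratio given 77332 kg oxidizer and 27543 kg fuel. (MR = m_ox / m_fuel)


MR = 77332 / 27543 = 2.81

2.81


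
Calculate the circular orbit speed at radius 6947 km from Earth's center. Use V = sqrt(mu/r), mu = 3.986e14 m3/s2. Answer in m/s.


V = sqrt(3.986e14 / 6947000) = 7575 m/s

7575 m/s


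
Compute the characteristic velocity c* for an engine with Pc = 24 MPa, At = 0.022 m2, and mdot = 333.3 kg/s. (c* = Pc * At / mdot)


c* = 24e6 * 0.022 / 333.3 = 1584 m/s

1584 m/s


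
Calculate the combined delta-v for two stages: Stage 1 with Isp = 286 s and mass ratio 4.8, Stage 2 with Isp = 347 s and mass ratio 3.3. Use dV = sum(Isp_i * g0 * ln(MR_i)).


dV1 = 286 * 9.81 * ln(4.8) = 4401.0 m/s
dV2 = 347 * 9.81 * ln(3.3) = 4064.2 m/s
Total dV = 4401.0 + 4064.2 = 8465.2 m/s ~ 8465 m/s

8465 m/s


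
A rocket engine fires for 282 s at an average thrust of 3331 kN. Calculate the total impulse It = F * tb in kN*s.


It = 3331 * 282 = 939342 kN*s

939342 kN*s


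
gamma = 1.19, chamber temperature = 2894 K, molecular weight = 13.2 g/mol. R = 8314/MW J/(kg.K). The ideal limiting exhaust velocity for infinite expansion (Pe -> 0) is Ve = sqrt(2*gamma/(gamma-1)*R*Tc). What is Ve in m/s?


R = 8314 / 13.2 = 629.85 J/(kg.K)
Ve = sqrt(2 * 1.19 / (1.19 - 1) * 629.85 * 2894) = 4778 m/s

4778 m/s


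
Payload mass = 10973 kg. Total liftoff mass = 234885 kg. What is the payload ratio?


PR = 10973 / 234885 = 0.0467

0.0467


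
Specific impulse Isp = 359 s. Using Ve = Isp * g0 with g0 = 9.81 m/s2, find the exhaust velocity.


Ve = Isp * g0 = 359 * 9.81 = 3521.8 m/s

3521.8 m/s


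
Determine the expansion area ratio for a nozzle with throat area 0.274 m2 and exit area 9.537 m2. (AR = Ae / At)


AR = 9.537 / 0.274 = 34.8

34.8


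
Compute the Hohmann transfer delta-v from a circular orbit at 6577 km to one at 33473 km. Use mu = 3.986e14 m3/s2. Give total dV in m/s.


V1 = sqrt(mu/r1) = 7784.93 m/s
dV1 = V1*(sqrt(2*r2/(r1+r2)) - 1) = 2280.12 m/s
V2 = sqrt(mu/r2) = 3450.81 m/s
dV2 = V2*(1 - sqrt(2*r1/(r1+r2))) = 1473.16 m/s
Total dV = 3753 m/s

3753 m/s


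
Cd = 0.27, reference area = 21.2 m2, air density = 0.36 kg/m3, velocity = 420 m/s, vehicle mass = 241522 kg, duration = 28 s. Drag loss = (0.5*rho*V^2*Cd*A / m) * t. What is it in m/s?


D = 0.5 * 0.36 * 420^2 * 0.27 * 21.2 = 181748.45 N
a = 181748.45 / 241522 = 0.7525 m/s2
dV = 0.7525 * 28 = 21.1 m/s

21.1 m/s


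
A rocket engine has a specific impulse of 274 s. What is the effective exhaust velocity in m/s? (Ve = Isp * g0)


Ve = Isp * g0 = 274 * 9.81 = 2687.9 m/s

2687.9 m/s


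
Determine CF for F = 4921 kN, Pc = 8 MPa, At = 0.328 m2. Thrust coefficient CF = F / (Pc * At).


CF = 4921000 / (8e6 * 0.328) = 1.88

1.88


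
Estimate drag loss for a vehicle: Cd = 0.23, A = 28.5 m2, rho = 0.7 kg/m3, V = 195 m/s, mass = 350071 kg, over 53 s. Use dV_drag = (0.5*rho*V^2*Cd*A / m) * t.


D = 0.5 * 0.7 * 195^2 * 0.23 * 28.5 = 87238.86 N
a = 87238.86 / 350071 = 0.2492 m/s2
dV = 0.2492 * 53 = 13.2 m/s

13.2 m/s


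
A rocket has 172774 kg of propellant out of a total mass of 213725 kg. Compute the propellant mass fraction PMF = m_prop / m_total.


PMF = 172774 / 213725 = 0.808

0.808


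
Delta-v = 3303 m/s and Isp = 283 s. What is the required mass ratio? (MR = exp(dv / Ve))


Ve = 283 * 9.81 = 2776.23 m/s
MR = exp(3303 / 2776.23) = 3.286

3.286


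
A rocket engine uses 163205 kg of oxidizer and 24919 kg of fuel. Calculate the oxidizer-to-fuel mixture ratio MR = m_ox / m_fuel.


MR = 163205 / 24919 = 6.55

6.55


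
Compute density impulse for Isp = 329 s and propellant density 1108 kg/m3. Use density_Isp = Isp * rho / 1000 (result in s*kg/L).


rho*Isp = 329 * 1108 / 1000 = 365 s*kg/L

365 s*kg/L


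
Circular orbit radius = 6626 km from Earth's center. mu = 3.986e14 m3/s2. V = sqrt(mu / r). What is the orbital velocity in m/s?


V = sqrt(3.986e14 / 6626000) = 7756 m/s

7756 m/s


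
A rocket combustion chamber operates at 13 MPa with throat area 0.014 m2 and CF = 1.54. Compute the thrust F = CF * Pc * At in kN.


F = 1.54 * 13e6 * 0.014 = 280280.0 N = 280.3 kN

280.3 kN


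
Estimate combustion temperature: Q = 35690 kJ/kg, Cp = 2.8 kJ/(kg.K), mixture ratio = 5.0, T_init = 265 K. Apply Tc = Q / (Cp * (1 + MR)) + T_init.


Tc = 35690 / (2.8 * (1 + 5.0)) + 265 = 2389 K

2389 K


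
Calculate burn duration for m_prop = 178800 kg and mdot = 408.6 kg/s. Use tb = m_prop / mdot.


tb = 178800 / 408.6 = 437.6 s

437.6 s


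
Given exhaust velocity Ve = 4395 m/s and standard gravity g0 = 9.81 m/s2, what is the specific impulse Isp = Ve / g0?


Isp = Ve / g0 = 4395 / 9.81 = 448.0 s

448.0 s


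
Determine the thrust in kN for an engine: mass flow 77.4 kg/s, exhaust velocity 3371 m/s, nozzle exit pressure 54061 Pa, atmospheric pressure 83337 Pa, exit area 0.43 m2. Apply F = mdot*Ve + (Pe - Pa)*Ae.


F = 77.4 * 3371 + (54061 - 83337) * 0.43 = 248327.0 N = 248.3 kN

248.3 kN


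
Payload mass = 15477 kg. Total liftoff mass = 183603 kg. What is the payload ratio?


PR = 15477 / 183603 = 0.0843

0.0843


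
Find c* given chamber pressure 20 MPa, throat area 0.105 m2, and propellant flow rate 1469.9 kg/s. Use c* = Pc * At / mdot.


c* = 20e6 * 0.105 / 1469.9 = 1429 m/s

1429 m/s


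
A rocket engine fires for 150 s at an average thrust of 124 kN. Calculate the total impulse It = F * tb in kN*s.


It = 124 * 150 = 18600 kN*s

18600 kN*s


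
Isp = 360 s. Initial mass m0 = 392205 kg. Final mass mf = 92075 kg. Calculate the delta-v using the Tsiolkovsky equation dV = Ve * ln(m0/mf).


Ve = 360 * 9.81 = 3531.6 m/s
dV = 3531.6 * ln(392205/92075) = 5118 m/s

5118 m/s


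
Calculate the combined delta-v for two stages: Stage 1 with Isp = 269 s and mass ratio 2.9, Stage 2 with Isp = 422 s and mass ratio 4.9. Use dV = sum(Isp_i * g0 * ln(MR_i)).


dV1 = 269 * 9.81 * ln(2.9) = 2809.7 m/s
dV2 = 422 * 9.81 * ln(4.9) = 6579.1 m/s
Total dV = 2809.7 + 6579.1 = 9388.8 m/s ~ 9389 m/s

9389 m/s


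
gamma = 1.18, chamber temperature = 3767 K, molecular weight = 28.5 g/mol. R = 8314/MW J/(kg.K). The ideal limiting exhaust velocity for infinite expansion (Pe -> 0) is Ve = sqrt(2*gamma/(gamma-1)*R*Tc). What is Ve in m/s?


R = 8314 / 28.5 = 291.72 J/(kg.K)
Ve = sqrt(2 * 1.18 / (1.18 - 1) * 291.72 * 3767) = 3796 m/s

3796 m/s


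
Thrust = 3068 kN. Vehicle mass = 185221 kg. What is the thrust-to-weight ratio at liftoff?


TWR = 3068000 / (185221 * 9.81) = 1.69

1.69


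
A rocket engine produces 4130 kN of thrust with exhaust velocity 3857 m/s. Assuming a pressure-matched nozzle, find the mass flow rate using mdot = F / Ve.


mdot = F / Ve = 4130000 / 3857 = 1070.8 kg/s

1070.8 kg/s


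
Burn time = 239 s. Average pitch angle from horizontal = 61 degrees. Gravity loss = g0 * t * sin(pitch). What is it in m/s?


GL = 9.81 * 239 * sin(61 deg) = 2051 m/s

2051 m/s


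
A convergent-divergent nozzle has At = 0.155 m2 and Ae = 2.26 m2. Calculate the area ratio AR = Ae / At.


AR = 2.26 / 0.155 = 14.6

14.6


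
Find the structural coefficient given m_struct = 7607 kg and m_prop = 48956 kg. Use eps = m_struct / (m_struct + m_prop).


eps = 7607 / (7607 + 48956) = 0.1345

0.1345


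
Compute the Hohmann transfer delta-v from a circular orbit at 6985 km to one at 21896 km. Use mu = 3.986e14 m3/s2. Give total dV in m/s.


V1 = sqrt(mu/r1) = 7554.15 m/s
dV1 = V1*(sqrt(2*r2/(r1+r2)) - 1) = 1747.86 m/s
V2 = sqrt(mu/r2) = 4266.64 m/s
dV2 = V2*(1 - sqrt(2*r1/(r1+r2))) = 1299.23 m/s
Total dV = 3047 m/s

3047 m/s


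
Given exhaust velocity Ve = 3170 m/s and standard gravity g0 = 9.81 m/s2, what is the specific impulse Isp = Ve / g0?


Isp = Ve / g0 = 3170 / 9.81 = 323.1 s

323.1 s


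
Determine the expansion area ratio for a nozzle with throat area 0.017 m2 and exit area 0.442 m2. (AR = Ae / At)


AR = 0.442 / 0.017 = 26.0

26.0


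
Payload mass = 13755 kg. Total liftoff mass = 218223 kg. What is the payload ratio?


PR = 13755 / 218223 = 0.063

0.063


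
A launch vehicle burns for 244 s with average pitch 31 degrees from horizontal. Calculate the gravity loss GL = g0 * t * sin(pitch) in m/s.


GL = 9.81 * 244 * sin(31 deg) = 1233 m/s

1233 m/s


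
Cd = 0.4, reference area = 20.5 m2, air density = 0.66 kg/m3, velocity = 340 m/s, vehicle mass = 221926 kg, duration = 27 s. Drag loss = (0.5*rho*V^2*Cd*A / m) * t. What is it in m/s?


D = 0.5 * 0.66 * 340^2 * 0.4 * 20.5 = 312813.6 N
a = 312813.6 / 221926 = 1.4095 m/s2
dV = 1.4095 * 27 = 38.1 m/s

38.1 m/s


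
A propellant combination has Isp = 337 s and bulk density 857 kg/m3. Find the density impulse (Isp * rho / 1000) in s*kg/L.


rho*Isp = 337 * 857 / 1000 = 289 s*kg/L

289 s*kg/L


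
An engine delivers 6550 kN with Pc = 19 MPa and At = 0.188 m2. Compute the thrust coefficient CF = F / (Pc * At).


CF = 6550000 / (19e6 * 0.188) = 1.83

1.83


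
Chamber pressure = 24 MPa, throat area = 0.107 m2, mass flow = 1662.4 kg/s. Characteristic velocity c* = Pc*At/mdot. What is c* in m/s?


c* = 24e6 * 0.107 / 1662.4 = 1545 m/s

1545 m/s


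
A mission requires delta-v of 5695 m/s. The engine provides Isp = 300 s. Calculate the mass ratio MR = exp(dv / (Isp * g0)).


Ve = 300 * 9.81 = 2943.0 m/s
MR = exp(5695 / 2943.0) = 6.925

6.925


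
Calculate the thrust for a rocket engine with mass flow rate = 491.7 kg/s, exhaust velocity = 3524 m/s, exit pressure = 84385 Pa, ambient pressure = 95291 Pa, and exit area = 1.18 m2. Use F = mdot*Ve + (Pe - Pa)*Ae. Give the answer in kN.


F = 491.7 * 3524 + (84385 - 95291) * 1.18 = 1.7199e+06 N = 1719.9 kN

1719.9 kN


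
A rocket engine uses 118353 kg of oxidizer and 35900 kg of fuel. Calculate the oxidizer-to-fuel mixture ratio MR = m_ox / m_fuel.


MR = 118353 / 35900 = 3.3

3.3


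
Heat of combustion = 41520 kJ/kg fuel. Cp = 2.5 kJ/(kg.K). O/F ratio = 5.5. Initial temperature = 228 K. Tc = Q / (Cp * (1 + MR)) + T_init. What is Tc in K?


Tc = 41520 / (2.5 * (1 + 5.5)) + 228 = 2783 K

2783 K


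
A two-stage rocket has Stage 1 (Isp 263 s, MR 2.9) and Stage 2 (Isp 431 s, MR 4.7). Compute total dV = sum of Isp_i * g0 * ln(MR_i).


dV1 = 263 * 9.81 * ln(2.9) = 2747.0 m/s
dV2 = 431 * 9.81 * ln(4.7) = 6543.3 m/s
Total dV = 2747.0 + 6543.3 = 9290.3 m/s ~ 9290 m/s

9290 m/s


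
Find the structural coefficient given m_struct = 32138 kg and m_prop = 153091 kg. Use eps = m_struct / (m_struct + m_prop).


eps = 32138 / (32138 + 153091) = 0.1735

0.1735


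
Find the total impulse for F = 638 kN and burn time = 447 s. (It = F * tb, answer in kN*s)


It = 638 * 447 = 285186 kN*s

285186 kN*s


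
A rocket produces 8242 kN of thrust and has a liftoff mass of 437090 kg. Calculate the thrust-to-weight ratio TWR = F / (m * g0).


TWR = 8242000 / (437090 * 9.81) = 1.92

1.92


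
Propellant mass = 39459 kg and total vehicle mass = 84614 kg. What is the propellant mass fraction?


PMF = 39459 / 84614 = 0.466

0.466


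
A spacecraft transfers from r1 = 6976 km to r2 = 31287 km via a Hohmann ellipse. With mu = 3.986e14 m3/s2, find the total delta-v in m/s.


V1 = sqrt(mu/r1) = 7559.02 m/s
dV1 = V1*(sqrt(2*r2/(r1+r2)) - 1) = 2107.56 m/s
V2 = sqrt(mu/r2) = 3569.33 m/s
dV2 = V2*(1 - sqrt(2*r1/(r1+r2))) = 1413.99 m/s
Total dV = 3522 m/s

3522 m/s


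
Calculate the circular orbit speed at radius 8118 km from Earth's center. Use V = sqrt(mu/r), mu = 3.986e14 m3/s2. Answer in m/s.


V = sqrt(3.986e14 / 8118000) = 7007 m/s

7007 m/s


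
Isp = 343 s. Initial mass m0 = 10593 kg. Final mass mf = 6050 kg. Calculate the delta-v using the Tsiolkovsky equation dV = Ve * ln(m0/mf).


Ve = 343 * 9.81 = 3364.83 m/s
dV = 3364.83 * ln(10593/6050) = 1885 m/s

1885 m/s


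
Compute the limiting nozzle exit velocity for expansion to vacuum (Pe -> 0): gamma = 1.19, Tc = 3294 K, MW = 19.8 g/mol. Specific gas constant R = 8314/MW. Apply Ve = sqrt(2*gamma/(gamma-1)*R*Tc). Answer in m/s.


R = 8314 / 19.8 = 419.9 J/(kg.K)
Ve = sqrt(2 * 1.19 / (1.19 - 1) * 419.9 * 3294) = 4162 m/s

4162 m/s


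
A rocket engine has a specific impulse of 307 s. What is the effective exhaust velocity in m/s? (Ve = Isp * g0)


Ve = Isp * g0 = 307 * 9.81 = 3011.7 m/s

3011.7 m/s


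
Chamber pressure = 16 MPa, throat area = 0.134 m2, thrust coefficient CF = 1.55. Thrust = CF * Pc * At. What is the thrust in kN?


F = 1.55 * 16e6 * 0.134 = 3.3232e+06 N = 3323.2 kN

3323.2 kN


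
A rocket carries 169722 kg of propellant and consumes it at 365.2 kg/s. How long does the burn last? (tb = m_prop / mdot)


tb = 169722 / 365.2 = 464.7 s

464.7 s


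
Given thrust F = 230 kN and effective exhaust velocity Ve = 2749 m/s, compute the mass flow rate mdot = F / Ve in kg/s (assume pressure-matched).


mdot = F / Ve = 230000 / 2749 = 83.7 kg/s

83.7 kg/s


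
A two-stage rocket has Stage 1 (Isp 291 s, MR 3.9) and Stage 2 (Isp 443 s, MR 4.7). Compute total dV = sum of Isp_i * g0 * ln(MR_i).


dV1 = 291 * 9.81 * ln(3.9) = 3885.2 m/s
dV2 = 443 * 9.81 * ln(4.7) = 6725.4 m/s
Total dV = 3885.2 + 6725.4 = 10610.6 m/s ~ 10611 m/s

10611 m/s


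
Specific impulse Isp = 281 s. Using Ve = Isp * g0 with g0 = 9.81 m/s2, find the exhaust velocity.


Ve = Isp * g0 = 281 * 9.81 = 2756.6 m/s

2756.6 m/s


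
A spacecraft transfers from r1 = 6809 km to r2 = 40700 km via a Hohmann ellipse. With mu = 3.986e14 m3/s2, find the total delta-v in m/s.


V1 = sqrt(mu/r1) = 7651.15 m/s
dV1 = V1*(sqrt(2*r2/(r1+r2)) - 1) = 2363.85 m/s
V2 = sqrt(mu/r2) = 3129.47 m/s
dV2 = V2*(1 - sqrt(2*r1/(r1+r2))) = 1453.99 m/s
Total dV = 3818 m/s

3818 m/s


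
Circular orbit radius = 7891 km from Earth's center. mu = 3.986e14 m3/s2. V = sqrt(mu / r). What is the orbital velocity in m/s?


V = sqrt(3.986e14 / 7891000) = 7107 m/s

7107 m/s


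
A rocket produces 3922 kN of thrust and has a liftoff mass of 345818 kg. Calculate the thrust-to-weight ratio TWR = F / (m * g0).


TWR = 3922000 / (345818 * 9.81) = 1.16

1.16


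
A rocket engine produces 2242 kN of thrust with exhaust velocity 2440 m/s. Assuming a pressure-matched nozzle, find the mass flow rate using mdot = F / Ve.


mdot = F / Ve = 2242000 / 2440 = 918.9 kg/s

918.9 kg/s


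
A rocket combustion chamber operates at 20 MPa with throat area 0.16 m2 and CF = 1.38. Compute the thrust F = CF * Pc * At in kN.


F = 1.38 * 20e6 * 0.16 = 4.4160e+06 N = 4416.0 kN

4416.0 kN


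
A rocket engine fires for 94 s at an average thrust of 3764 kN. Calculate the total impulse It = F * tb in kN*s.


It = 3764 * 94 = 353816 kN*s

353816 kN*s


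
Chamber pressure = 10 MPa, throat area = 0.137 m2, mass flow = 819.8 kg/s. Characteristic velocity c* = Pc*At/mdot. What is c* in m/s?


c* = 10e6 * 0.137 / 819.8 = 1671 m/s

1671 m/s


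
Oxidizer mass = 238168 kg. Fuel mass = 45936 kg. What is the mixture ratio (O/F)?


MR = 238168 / 45936 = 5.18

5.18


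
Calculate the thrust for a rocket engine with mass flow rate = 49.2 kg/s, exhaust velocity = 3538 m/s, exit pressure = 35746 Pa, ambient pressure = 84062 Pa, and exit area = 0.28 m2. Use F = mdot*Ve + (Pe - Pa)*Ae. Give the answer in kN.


F = 49.2 * 3538 + (35746 - 84062) * 0.28 = 160541.0 N = 160.5 kN

160.5 kN


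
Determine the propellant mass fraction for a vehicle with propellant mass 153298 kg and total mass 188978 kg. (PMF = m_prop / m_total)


PMF = 153298 / 188978 = 0.811

0.811


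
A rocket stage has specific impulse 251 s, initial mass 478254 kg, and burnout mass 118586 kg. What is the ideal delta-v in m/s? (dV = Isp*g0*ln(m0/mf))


Ve = 251 * 9.81 = 2462.31 m/s
dV = 2462.31 * ln(478254/118586) = 3434 m/s

3434 m/s


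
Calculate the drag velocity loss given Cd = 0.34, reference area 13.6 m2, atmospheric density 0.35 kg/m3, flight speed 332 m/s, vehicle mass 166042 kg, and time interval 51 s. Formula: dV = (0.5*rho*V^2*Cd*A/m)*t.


D = 0.5 * 0.35 * 332^2 * 0.34 * 13.6 = 89193.26 N
a = 89193.26 / 166042 = 0.5372 m/s2
dV = 0.5372 * 51 = 27.4 m/s

27.4 m/s


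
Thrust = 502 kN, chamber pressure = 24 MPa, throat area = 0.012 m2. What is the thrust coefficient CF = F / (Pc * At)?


CF = 502000 / (24e6 * 0.012) = 1.74

1.74


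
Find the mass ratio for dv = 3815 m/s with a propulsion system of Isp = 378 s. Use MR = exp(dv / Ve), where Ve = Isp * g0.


Ve = 378 * 9.81 = 3708.18 m/s
MR = exp(3815 / 3708.18) = 2.798

2.798


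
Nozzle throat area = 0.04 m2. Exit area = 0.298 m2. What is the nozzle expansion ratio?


AR = 0.298 / 0.04 = 7.4

7.4


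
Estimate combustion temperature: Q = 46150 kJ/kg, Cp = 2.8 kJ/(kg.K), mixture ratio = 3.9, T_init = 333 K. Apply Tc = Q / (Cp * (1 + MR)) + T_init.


Tc = 46150 / (2.8 * (1 + 3.9)) + 333 = 3697 K

3697 K


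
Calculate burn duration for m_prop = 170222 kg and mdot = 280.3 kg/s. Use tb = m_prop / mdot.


tb = 170222 / 280.3 = 607.3 s

607.3 s


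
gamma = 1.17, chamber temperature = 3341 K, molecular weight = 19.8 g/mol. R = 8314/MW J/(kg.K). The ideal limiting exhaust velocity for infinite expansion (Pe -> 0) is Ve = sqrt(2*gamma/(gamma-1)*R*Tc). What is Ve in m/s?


R = 8314 / 19.8 = 419.9 J/(kg.K)
Ve = sqrt(2 * 1.17 / (1.17 - 1) * 419.9 * 3341) = 4394 m/s

4394 m/s


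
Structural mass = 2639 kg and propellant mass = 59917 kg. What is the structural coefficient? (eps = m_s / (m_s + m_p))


eps = 2639 / (2639 + 59917) = 0.0422

0.0422


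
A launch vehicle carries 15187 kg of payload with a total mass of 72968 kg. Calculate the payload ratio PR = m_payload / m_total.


PR = 15187 / 72968 = 0.2081

0.2081


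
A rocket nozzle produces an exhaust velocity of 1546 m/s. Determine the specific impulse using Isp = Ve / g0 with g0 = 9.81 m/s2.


Isp = Ve / g0 = 1546 / 9.81 = 157.6 s

157.6 s


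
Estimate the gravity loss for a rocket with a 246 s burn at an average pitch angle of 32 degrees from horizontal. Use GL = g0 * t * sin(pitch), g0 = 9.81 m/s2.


GL = 9.81 * 246 * sin(32 deg) = 1279 m/s

1279 m/s


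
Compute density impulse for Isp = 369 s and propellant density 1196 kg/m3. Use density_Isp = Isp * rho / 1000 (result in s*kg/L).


rho*Isp = 369 * 1196 / 1000 = 441 s*kg/L

441 s*kg/L


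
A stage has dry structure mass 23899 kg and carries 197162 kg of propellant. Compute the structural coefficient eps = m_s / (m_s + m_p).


eps = 23899 / (23899 + 197162) = 0.1081

0.1081


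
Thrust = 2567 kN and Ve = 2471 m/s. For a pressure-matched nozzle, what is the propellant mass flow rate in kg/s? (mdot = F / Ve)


mdot = F / Ve = 2567000 / 2471 = 1038.9 kg/s

1038.9 kg/s


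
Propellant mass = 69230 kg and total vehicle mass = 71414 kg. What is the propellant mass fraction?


PMF = 69230 / 71414 = 0.969

0.969


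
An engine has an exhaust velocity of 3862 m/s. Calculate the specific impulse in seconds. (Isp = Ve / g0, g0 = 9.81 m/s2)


Isp = Ve / g0 = 3862 / 9.81 = 393.7 s

393.7 s


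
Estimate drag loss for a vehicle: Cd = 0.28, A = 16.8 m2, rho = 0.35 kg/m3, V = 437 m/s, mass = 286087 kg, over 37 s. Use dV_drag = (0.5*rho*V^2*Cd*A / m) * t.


D = 0.5 * 0.35 * 437^2 * 0.28 * 16.8 = 157205.68 N
a = 157205.68 / 286087 = 0.5495 m/s2
dV = 0.5495 * 37 = 20.3 m/s

20.3 m/s


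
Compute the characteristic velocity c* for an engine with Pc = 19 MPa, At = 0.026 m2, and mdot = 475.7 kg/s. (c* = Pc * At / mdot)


c* = 19e6 * 0.026 / 475.7 = 1038 m/s

1038 m/s


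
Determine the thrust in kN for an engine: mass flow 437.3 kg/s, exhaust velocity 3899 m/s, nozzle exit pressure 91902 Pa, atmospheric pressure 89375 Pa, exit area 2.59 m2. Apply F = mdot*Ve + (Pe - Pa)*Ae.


F = 437.3 * 3899 + (91902 - 89375) * 2.59 = 1.7116e+06 N = 1711.6 kN

1711.6 kN


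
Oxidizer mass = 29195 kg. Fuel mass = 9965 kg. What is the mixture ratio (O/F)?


MR = 29195 / 9965 = 2.93

2.93


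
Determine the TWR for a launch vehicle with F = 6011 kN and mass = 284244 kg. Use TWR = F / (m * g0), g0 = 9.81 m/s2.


TWR = 6011000 / (284244 * 9.81) = 2.16

2.16


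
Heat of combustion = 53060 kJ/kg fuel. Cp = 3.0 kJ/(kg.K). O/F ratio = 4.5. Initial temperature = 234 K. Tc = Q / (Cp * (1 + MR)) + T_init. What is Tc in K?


Tc = 53060 / (3.0 * (1 + 4.5)) + 234 = 3450 K

3450 K


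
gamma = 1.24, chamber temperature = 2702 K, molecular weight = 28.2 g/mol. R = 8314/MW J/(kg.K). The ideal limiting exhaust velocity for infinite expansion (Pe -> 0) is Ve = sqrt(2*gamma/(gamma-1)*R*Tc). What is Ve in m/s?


R = 8314 / 28.2 = 294.82 J/(kg.K)
Ve = sqrt(2 * 1.24 / (1.24 - 1) * 294.82 * 2702) = 2869 m/s

2869 m/s


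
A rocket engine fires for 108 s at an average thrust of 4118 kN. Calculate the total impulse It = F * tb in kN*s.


It = 4118 * 108 = 444744 kN*s

444744 kN*s


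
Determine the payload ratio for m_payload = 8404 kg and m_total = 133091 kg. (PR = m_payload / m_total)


PR = 8404 / 133091 = 0.0631

0.0631


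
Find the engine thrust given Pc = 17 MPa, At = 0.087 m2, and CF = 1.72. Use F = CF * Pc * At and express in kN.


F = 1.72 * 17e6 * 0.087 = 2.5439e+06 N = 2543.9 kN

2543.9 kN


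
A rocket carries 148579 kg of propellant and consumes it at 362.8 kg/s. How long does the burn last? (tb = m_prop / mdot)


tb = 148579 / 362.8 = 409.5 s

409.5 s


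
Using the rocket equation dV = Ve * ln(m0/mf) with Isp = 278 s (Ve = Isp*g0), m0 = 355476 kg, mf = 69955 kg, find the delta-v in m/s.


Ve = 278 * 9.81 = 2727.18 m/s
dV = 2727.18 * ln(355476/69955) = 4433 m/s

4433 m/s


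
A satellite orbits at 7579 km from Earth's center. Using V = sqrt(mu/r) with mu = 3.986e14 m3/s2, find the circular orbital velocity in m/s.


V = sqrt(3.986e14 / 7579000) = 7252 m/s

7252 m/s


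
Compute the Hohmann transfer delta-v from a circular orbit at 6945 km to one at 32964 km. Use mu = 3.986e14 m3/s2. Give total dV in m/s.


V1 = sqrt(mu/r1) = 7575.87 m/s
dV1 = V1*(sqrt(2*r2/(r1+r2)) - 1) = 2161.28 m/s
V2 = sqrt(mu/r2) = 3477.35 m/s
dV2 = V2*(1 - sqrt(2*r1/(r1+r2))) = 1425.89 m/s
Total dV = 3587 m/s

3587 m/s


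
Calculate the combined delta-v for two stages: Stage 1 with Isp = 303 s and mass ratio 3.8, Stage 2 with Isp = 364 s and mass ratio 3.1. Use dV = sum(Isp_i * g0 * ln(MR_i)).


dV1 = 303 * 9.81 * ln(3.8) = 3968.2 m/s
dV2 = 364 * 9.81 * ln(3.1) = 4040.1 m/s
Total dV = 3968.2 + 4040.1 = 8008.3 m/s ~ 8008 m/s

8008 m/s


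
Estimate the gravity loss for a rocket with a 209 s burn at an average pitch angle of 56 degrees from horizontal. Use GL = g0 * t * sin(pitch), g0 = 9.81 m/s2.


GL = 9.81 * 209 * sin(56 deg) = 1700 m/s

1700 m/s


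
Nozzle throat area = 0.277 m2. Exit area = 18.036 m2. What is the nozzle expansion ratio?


AR = 18.036 / 0.277 = 65.1

65.1


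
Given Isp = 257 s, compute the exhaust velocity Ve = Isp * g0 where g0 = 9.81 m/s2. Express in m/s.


Ve = Isp * g0 = 257 * 9.81 = 2521.2 m/s

2521.2 m/s


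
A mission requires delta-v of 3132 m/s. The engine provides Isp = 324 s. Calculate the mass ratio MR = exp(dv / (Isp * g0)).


Ve = 324 * 9.81 = 3178.44 m/s
MR = exp(3132 / 3178.44) = 2.679

2.679


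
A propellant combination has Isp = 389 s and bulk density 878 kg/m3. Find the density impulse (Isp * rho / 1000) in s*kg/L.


rho*Isp = 389 * 878 / 1000 = 342 s*kg/L

342 s*kg/L


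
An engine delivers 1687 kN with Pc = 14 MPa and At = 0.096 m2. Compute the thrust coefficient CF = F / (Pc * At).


CF = 1687000 / (14e6 * 0.096) = 1.26

1.26


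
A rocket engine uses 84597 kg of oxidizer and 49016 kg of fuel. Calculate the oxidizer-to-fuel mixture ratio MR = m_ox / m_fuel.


MR = 84597 / 49016 = 1.73

1.73


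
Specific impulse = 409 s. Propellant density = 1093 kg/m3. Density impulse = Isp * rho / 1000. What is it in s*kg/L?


rho*Isp = 409 * 1093 / 1000 = 447 s*kg/L

447 s*kg/L


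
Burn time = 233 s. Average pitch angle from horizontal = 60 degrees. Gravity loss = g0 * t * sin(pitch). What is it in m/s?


GL = 9.81 * 233 * sin(60 deg) = 1980 m/s

1980 m/s
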